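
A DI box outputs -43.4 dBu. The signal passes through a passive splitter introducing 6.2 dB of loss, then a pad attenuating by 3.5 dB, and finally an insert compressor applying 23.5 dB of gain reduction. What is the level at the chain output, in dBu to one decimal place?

In dB, series stages simply add:
-43.4 − 6.2 − 3.5 − 23.5 = -76.6 dBu.

-76.6 dBu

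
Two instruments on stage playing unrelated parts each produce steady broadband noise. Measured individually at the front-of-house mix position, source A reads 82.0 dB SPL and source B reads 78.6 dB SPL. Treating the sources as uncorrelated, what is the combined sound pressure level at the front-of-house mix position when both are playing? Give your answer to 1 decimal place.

Add the sources as powers (linear), then convert back to dB:
L_total = 10·log₁₀(10^(82.0/10) + 10^(78.6/10)) = 10·log₁₀(230900000) = 83.6 dB SPL.

83.6 dB SPL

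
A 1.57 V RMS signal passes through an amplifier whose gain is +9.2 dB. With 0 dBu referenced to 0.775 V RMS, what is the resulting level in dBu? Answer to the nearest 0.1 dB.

+15.3 dBu

Input level: 20·log₁₀(1.57/0.775) = 6.13 dBu.
Output: 6.13 + 9.2 = +15.3 dBu.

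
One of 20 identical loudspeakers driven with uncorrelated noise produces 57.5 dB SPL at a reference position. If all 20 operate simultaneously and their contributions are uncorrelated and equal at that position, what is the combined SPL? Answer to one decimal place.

70.5 dB SPL

20 equal incoherent sources raise the level by 10·log₁₀(20) = 13.01 dB.
L_total = 57.5 + 13.01 = 70.5 dB SPL.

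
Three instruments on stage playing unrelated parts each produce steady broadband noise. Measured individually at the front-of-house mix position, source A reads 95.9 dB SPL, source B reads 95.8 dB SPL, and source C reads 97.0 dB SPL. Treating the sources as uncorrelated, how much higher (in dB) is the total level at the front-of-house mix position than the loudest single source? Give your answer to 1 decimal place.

Incoherent sources sum as intensities:
L_total = 10·log₁₀(10^(95.9/10) + 10^(95.8/10) + 10^(97.0/10)) = 101.04 dB SPL.
Excess over the loudest (97.0 dB): 101.04 − 97.0 = 4.0 dB.

4.0 dB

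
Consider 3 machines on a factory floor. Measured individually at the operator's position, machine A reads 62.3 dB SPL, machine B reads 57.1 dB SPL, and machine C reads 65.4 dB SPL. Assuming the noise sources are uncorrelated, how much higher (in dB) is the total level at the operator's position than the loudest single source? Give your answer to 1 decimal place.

Add the sources as powers (linear), then convert back to dB:
L_total = 10·log₁₀(10^(62.3/10) + 10^(57.1/10) + 10^(65.4/10)) = 67.54 dB SPL.
Excess over the loudest (65.4 dB): 67.54 − 65.4 = 2.1 dB.

2.1 dB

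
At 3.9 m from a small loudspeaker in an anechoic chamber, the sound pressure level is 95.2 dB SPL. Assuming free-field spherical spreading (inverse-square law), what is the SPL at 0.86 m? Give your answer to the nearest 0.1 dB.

108.3 dB SPL

For a point source in a free field, ΔL = −20·log₁₀(d₂/d₁).
ΔL = −20·log₁₀(0.86/3.9) = 13.13 dB, so L₂ = 95.2 + (13.13) = 108.3 dB SPL.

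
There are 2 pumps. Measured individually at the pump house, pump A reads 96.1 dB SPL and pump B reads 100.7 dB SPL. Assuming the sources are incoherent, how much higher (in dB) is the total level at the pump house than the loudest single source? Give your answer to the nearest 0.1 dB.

Incoherent sources sum as intensities:
L_total = 10·log₁₀(10^(96.1/10) + 10^(100.7/10)) = 101.99 dB SPL.
Excess over the loudest (100.7 dB): 101.99 − 100.7 = 1.3 dB.

1.3 dB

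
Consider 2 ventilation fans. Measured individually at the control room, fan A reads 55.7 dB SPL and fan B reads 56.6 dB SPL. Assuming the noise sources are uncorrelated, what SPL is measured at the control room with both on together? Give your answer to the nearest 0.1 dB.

Add the sources as powers (linear), then convert back to dB:
L_total = 10·log₁₀(10^(55.7/10) + 10^(56.6/10)) = 10·log₁₀(828600) = 59.2 dB SPL.

59.2 dB SPL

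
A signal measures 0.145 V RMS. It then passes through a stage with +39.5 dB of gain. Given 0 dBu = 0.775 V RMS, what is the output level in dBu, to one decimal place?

Input level: 20·log₁₀(0.145/0.775) = -14.56 dBu.
Output: -14.56 + 39.5 = +24.9 dBu.

+24.9 dBu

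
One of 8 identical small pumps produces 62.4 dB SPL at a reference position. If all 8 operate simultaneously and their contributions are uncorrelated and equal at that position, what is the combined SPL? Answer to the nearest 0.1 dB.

71.4 dB SPL

8 equal incoherent sources raise the level by 10·log₁₀(8) = 9.03 dB.
L_total = 62.4 + 9.03 = 71.4 dB SPL.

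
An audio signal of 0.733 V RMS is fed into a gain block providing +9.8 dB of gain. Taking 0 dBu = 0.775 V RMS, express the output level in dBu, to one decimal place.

+9.3 dBu

Input level: 20·log₁₀(0.733/0.775) = -0.48 dBu.
Output: -0.48 + 9.8 = +9.3 dBu.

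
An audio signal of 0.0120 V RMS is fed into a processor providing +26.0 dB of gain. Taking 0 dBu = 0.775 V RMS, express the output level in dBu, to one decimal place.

Input level: 20·log₁₀(0.0120/0.775) = -36.20 dBu.
Output: -36.20 + 26.0 = -10.2 dBu.

-10.2 dBu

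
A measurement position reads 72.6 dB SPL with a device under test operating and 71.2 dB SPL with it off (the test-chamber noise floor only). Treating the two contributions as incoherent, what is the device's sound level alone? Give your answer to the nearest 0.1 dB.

67.0 dB SPL

Remove the background by subtracting linear intensities:
L_src = 10·log₁₀(10^(72.6/10) − 10^(71.2/10)) = 10·log₁₀(5014000) = 67.0 dB SPL.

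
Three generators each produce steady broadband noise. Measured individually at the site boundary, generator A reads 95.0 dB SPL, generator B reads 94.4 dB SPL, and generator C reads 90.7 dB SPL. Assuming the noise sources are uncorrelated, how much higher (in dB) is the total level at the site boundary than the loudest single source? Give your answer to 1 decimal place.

Add the sources as powers (linear), then convert back to dB:
L_total = 10·log₁₀(10^(95.0/10) + 10^(94.4/10) + 10^(90.7/10)) = 98.51 dB SPL.
Excess over the loudest (95.0 dB): 98.51 − 95.0 = 3.5 dB.

3.5 dB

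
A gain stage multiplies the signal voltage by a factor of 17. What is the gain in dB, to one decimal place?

24.6 dB

For a voltage ratio, dB = 20·log₁₀(V₂/V₁).
20·log₁₀(17) = 24.6 dB.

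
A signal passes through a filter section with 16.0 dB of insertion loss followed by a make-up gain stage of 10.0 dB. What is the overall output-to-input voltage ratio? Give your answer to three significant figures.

0.501

Net gain = (−16.0) + 10.0 = -6.0 dB.
Voltage ratio = 10^(-6.0/20) = 0.501.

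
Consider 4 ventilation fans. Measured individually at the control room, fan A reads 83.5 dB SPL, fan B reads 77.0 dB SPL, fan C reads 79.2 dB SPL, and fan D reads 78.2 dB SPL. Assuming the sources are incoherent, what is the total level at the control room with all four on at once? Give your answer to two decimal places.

Add the sources as powers (linear), then convert back to dB:
L_total = 10·log₁₀(10^(83.5/10) + 10^(77.0/10) + 10^(79.2/10) + 10^(78.2/10)) = 10·log₁₀(423200000) = 86.27 dB SPL.

86.27 dB SPL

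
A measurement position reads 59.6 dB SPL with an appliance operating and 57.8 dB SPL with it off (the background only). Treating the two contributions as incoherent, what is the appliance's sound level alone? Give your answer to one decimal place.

Subtract intensities: L_src = 10·log₁₀(10^(L_total/10) − 10^(L_bg/10)).
L_src = 10·log₁₀(10^(59.6/10) − 10^(57.8/10)) = 10·log₁₀(309500) = 54.9 dB SPL.

54.9 dB SPL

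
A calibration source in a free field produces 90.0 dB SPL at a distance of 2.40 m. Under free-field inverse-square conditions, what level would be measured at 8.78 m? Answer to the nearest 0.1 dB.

78.7 dB SPL

Free-field point source: level drops by 20·log₁₀ of the distance ratio.
ΔL = −20·log₁₀(8.78/2.40) = -11.27 dB, so L₂ = 90.0 + (-11.27) = 78.7 dB SPL.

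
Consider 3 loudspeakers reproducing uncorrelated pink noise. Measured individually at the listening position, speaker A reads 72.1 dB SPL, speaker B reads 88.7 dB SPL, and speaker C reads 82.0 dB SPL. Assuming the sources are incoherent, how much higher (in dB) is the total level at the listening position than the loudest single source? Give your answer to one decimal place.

0.9 dB

Add the sources as powers (linear), then convert back to dB:
L_total = 10·log₁₀(10^(72.1/10) + 10^(88.7/10) + 10^(82.0/10)) = 89.62 dB SPL.
Excess over the loudest (88.7 dB): 89.62 − 88.7 = 0.9 dB.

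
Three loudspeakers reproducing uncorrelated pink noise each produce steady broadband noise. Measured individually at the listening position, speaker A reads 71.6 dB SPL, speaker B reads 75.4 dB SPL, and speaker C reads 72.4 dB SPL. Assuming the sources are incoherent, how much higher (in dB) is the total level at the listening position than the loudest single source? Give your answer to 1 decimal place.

2.8 dB

Incoherent sources sum as intensities:
L_total = 10·log₁₀(10^(71.6/10) + 10^(75.4/10) + 10^(72.4/10)) = 78.23 dB SPL.
Excess over the loudest (75.4 dB): 78.23 − 75.4 = 2.8 dB.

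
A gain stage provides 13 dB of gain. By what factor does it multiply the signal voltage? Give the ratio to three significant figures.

4.47

Voltage ratio = 10^(dB/20).
10^(13/20) = 10^(0.6500) = 4.47.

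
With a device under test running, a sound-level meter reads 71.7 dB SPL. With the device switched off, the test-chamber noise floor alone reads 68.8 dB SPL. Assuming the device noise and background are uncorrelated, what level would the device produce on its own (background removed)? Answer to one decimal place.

68.6 dB SPL

Subtract intensities: L_src = 10·log₁₀(10^(L_total/10) − 10^(L_bg/10)).
L_src = 10·log₁₀(10^(71.7/10) − 10^(68.8/10)) = 10·log₁₀(7205000) = 68.6 dB SPL.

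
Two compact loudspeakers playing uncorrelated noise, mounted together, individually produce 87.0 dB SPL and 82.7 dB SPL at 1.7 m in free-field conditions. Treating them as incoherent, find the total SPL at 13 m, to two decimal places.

Combined at 1.7 m: 10·log₁₀(10^(87.0/10)+10^(82.7/10)) = 88.372 dB SPL.
Then apply −20·log₁₀(13/1.7) = -17.670 dB → 70.70 dB SPL.

70.70 dB SPL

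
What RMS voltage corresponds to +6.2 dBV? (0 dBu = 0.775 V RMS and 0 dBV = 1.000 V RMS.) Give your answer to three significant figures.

V = 1.000 V × 10^(+6.2/20).
= 1.000 × 2.042 = 2.04 V.

2.04 V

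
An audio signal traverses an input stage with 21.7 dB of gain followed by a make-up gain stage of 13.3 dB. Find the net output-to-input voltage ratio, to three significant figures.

56.2

Net gain = 21.7 + 13.3 = 35.0 dB.
Voltage ratio = 10^(35.0/20) = 56.2.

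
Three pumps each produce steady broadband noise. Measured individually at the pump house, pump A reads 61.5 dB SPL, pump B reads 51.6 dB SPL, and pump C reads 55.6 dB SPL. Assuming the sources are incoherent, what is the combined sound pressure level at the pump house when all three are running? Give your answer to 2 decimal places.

62.83 dB SPL

Uncorrelated sources add in intensity (power), not in dB.
L_total = 10·log₁₀(10^(61.5/10) + 10^(51.6/10) + 10^(55.6/10)) = 10·log₁₀(1920000) = 62.83 dB SPL.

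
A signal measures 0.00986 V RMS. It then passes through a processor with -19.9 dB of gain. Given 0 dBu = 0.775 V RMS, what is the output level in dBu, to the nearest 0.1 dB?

Input level: 20·log₁₀(0.00986/0.775) = -37.91 dBu.
Output: -37.91 − 19.9 = -57.8 dBu.

-57.8 dBu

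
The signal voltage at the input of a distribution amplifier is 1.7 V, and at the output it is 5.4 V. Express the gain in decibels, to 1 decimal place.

10.0 dB

For a voltage ratio, dB = 20·log₁₀(V₂/V₁).
20·log₁₀(5.4/1.7) = 20·log₁₀(3.176) = 10.0 dB.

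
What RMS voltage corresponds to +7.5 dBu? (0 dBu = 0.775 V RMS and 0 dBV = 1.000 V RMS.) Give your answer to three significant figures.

1.84 V

V = 0.775 V × 10^(+7.5/20).
= 0.775 × 2.371 = 1.84 V.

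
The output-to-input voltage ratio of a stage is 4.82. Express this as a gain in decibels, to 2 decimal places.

13.66 dB

For a voltage ratio, dB = 20·log₁₀(V₂/V₁).
20·log₁₀(4.82) = 13.66 dB.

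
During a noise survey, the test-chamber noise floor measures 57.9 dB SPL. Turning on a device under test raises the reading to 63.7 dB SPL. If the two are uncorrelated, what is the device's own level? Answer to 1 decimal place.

Background correction is a power subtraction:
L_src = 10·log₁₀(10^(63.7/10) − 10^(57.9/10)) = 10·log₁₀(1728000) = 62.4 dB SPL.

62.4 dB SPL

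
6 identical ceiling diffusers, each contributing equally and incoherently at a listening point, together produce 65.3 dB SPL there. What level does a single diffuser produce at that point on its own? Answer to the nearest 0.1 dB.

57.5 dB SPL

6 equal incoherent sources add 10·log₁₀(6) = 7.78 dB over one source.
L_one = 65.3 − 7.78 = 57.5 dB SPL.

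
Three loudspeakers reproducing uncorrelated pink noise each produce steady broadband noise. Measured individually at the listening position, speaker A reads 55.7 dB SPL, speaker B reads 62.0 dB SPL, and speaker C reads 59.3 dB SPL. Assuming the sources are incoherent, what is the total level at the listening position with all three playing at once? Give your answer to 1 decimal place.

64.5 dB SPL

Add the sources as powers (linear), then convert back to dB:
L_total = 10·log₁₀(10^(55.7/10) + 10^(62.0/10) + 10^(59.3/10)) = 10·log₁₀(2808000) = 64.5 dB SPL.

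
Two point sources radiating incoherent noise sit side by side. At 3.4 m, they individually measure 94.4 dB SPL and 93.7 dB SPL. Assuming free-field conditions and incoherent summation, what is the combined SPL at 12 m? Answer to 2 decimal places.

Combined at 3.4 m: 10·log₁₀(10^(94.4/10)+10^(93.7/10)) = 97.074 dB SPL.
Then apply −20·log₁₀(12/3.4) = -10.954 dB → 86.12 dB SPL.

86.12 dB SPL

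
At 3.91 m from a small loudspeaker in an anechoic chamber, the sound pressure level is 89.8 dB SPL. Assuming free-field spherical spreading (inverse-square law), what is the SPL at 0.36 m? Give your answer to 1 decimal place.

110.5 dB SPL

For a point source in a free field, ΔL = −20·log₁₀(d₂/d₁).
ΔL = −20·log₁₀(0.36/3.91) = 20.72 dB, so L₂ = 89.8 + (20.72) = 110.5 dB SPL.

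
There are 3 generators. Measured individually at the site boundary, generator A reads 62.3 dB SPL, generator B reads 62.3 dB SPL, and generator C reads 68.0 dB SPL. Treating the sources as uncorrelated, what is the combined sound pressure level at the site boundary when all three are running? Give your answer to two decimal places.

69.87 dB SPL

Uncorrelated sources add in intensity (power), not in dB.
L_total = 10·log₁₀(10^(62.3/10) + 10^(62.3/10) + 10^(68.0/10)) = 10·log₁₀(9706000) = 69.87 dB SPL.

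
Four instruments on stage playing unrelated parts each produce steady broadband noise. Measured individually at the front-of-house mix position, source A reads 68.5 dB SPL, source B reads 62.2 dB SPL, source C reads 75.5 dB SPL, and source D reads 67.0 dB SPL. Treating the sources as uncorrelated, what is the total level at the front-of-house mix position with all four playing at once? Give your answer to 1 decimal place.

Add the sources as powers (linear), then convert back to dB:
L_total = 10·log₁₀(10^(68.5/10) + 10^(62.2/10) + 10^(75.5/10) + 10^(67.0/10)) = 10·log₁₀(49230000) = 76.9 dB SPL.

76.9 dB SPL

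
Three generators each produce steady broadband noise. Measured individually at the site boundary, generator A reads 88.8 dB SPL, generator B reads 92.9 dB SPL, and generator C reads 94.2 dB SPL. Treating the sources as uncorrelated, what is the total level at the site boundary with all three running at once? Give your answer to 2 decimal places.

97.27 dB SPL

Uncorrelated sources add in intensity (power), not in dB.
L_total = 10·log₁₀(10^(88.8/10) + 10^(92.9/10) + 10^(94.2/10)) = 10·log₁₀(5339000000) = 97.27 dB SPL.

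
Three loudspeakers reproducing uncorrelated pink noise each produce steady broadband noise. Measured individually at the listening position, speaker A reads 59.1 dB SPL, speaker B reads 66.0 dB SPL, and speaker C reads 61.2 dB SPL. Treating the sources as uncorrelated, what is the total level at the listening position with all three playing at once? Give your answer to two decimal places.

Incoherent sources sum as intensities:
L_total = 10·log₁₀(10^(59.1/10) + 10^(66.0/10) + 10^(61.2/10)) = 10·log₁₀(6112000) = 67.86 dB SPL.

67.86 dB SPL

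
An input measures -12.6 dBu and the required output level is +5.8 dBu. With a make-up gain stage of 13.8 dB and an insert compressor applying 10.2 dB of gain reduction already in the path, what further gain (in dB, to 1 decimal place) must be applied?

14.8 dB

The required make-up gain is the shortfall in the dB sum.
G = +5.8 − (-12.6) − 13.8 + 10.2 = 14.8 dB.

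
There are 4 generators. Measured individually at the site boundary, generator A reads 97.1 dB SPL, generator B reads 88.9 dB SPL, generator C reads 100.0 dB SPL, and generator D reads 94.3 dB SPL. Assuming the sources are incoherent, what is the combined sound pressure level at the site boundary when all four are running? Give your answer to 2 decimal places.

Incoherent sources sum as intensities:
L_total = 10·log₁₀(10^(97.1/10) + 10^(88.9/10) + 10^(100.0/10) + 10^(94.3/10)) = 10·log₁₀(18596000000) = 102.69 dB SPL.

102.69 dB SPL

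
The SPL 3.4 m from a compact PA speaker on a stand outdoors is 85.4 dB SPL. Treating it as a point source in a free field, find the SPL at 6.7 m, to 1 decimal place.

79.5 dB SPL

For a point source in a free field, ΔL = −20·log₁₀(d₂/d₁).
ΔL = −20·log₁₀(6.7/3.4) = -5.89 dB, so L₂ = 85.4 + (-5.89) = 79.5 dB SPL.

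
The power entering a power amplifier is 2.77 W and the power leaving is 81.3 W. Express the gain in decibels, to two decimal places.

Power ratio → dB uses the 10·log₁₀ form:
10·log₁₀(81.3/2.77) = 10·log₁₀(29.35) = 14.68 dB.

14.68 dB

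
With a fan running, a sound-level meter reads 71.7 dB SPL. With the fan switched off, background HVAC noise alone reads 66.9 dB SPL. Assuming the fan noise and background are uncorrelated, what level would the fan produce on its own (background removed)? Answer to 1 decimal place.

Background correction is a power subtraction:
L_src = 10·log₁₀(10^(71.7/10) − 10^(66.9/10)) = 10·log₁₀(9893000) = 70.0 dB SPL.

70.0 dB SPL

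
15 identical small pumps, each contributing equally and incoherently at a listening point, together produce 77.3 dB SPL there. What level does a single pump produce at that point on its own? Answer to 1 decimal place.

65.5 dB SPL

15 equal incoherent sources add 10·log₁₀(15) = 11.76 dB over one source.
L_one = 77.3 − 11.76 = 65.5 dB SPL.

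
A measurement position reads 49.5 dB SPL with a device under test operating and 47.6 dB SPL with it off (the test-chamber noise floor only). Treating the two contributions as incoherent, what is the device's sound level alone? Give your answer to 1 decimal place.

Subtract intensities: L_src = 10·log₁₀(10^(L_total/10) − 10^(L_bg/10)).
L_src = 10·log₁₀(10^(49.5/10) − 10^(47.6/10)) = 10·log₁₀(31580) = 45.0 dB SPL.

45.0 dB SPL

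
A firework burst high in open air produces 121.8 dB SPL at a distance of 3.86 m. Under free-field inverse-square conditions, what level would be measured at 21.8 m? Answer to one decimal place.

Free-field point source: level drops by 20·log₁₀ of the distance ratio.
ΔL = −20·log₁₀(21.8/3.86) = -15.04 dB, so L₂ = 121.8 + (-15.04) = 106.8 dB SPL.

106.8 dB SPL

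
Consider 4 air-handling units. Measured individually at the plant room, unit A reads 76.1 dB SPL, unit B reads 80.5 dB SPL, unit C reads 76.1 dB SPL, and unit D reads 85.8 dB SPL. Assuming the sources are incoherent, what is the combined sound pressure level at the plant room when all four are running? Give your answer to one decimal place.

87.6 dB SPL

Incoherent sources sum as intensities:
L_total = 10·log₁₀(10^(76.1/10) + 10^(80.5/10) + 10^(76.1/10) + 10^(85.8/10)) = 10·log₁₀(573900000) = 87.6 dB SPL.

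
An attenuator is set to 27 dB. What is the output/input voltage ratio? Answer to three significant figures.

0.0447

Voltage ratio = 10^(dB/20).
10^(-27/20) = 10^(-1.350) = 0.0447.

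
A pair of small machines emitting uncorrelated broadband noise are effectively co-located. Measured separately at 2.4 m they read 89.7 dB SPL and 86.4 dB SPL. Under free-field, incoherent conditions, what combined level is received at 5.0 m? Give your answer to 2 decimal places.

Combined at 2.4 m: 10·log₁₀(10^(89.7/10)+10^(86.4/10)) = 91.366 dB SPL.
Then apply −20·log₁₀(5.0/2.4) = -6.375 dB → 84.99 dB SPL.

84.99 dB SPL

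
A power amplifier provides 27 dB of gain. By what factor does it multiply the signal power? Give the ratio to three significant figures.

501

Power ratio = 10^(dB/10).
10^(27/10) = 10^(2.700) = 501.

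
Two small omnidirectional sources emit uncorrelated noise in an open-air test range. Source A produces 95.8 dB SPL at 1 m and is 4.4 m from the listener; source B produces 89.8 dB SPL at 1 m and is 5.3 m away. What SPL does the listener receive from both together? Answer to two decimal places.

83.62 dB SPL

At the listener: L_A = 95.8 − 20·log₁₀(4.4) = 82.931 dB; L_B = 89.8 − 20·log₁₀(5.3) = 75.314 dB.
Combined: 10·log₁₀(10^(82.931/10)+10^(75.314/10)) = 83.62 dB SPL.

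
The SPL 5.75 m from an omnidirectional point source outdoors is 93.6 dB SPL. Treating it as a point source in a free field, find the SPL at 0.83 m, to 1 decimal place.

110.4 dB SPL

For a point source in a free field, ΔL = −20·log₁₀(d₂/d₁).
ΔL = −20·log₁₀(0.83/5.75) = 16.81 dB, so L₂ = 93.6 + (16.81) = 110.4 dB SPL.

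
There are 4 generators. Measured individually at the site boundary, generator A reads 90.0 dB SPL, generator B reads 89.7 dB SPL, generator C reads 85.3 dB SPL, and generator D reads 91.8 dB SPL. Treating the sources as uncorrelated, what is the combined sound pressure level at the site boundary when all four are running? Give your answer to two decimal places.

Uncorrelated sources add in intensity (power), not in dB.
L_total = 10·log₁₀(10^(90.0/10) + 10^(89.7/10) + 10^(85.3/10) + 10^(91.8/10)) = 10·log₁₀(3786000000) = 95.78 dB SPL.

95.78 dB SPL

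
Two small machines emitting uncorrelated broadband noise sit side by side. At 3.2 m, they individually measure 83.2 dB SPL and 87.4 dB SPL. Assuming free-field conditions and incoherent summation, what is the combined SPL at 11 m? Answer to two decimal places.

78.07 dB SPL

Combined at 3.2 m: 10·log₁₀(10^(83.2/10)+10^(87.4/10)) = 88.799 dB SPL.
Then apply −20·log₁₀(11/3.2) = -10.725 dB → 78.07 dB SPL.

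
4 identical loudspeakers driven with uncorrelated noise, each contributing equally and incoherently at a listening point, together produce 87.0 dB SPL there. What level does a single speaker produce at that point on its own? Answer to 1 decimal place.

81.0 dB SPL

4 equal incoherent sources add 10·log₁₀(4) = 6.02 dB over one source.
L_one = 87.0 − 6.02 = 81.0 dB SPL.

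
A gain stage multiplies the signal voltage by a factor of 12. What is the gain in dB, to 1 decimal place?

21.6 dB

Voltage ratio → dB uses the 20·log₁₀ form:
20·log₁₀(12) = 21.6 dB.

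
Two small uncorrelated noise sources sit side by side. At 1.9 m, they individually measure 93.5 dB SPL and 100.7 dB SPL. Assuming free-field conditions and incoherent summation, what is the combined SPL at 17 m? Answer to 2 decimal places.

Combined at 1.9 m: 10·log₁₀(10^(93.5/10)+10^(100.7/10)) = 101.457 dB SPL.
Then apply −20·log₁₀(17/1.9) = -19.034 dB → 82.42 dB SPL.

82.42 dB SPL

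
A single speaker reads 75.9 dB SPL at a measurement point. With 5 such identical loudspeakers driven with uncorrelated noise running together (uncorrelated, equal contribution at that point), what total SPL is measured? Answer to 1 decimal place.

82.9 dB SPL

5 equal incoherent sources raise the level by 10·log₁₀(5) = 6.99 dB.
L_total = 75.9 + 6.99 = 82.9 dB SPL.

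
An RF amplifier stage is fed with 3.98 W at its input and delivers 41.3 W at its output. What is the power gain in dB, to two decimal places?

Power ratio → dB uses the 10·log₁₀ form:
10·log₁₀(41.3/3.98) = 10·log₁₀(10.38) = 10.16 dB.

10.16 dB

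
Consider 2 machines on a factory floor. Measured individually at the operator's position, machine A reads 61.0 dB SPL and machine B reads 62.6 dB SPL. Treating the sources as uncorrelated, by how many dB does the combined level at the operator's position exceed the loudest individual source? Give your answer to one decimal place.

2.3 dB

Incoherent sources sum as intensities:
L_total = 10·log₁₀(10^(61.0/10) + 10^(62.6/10)) = 64.88 dB SPL.
Excess over the loudest (62.6 dB): 64.88 − 62.6 = 2.3 dB.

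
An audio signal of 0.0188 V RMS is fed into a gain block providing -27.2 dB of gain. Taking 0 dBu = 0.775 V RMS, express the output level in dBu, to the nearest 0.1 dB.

Input level: 20·log₁₀(0.0188/0.775) = -32.30 dBu.
Output: -32.30 − 27.2 = -59.5 dBu.

-59.5 dBu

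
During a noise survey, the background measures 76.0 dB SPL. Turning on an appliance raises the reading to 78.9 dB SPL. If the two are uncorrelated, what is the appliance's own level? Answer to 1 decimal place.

75.8 dB SPL

Remove the background by subtracting linear intensities:
L_src = 10·log₁₀(10^(78.9/10) − 10^(76.0/10)) = 10·log₁₀(37810000) = 75.8 dB SPL.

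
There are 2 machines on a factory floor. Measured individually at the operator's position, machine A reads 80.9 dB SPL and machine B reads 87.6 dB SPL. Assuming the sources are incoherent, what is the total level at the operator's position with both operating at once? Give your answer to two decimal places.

Uncorrelated sources add in intensity (power), not in dB.
L_total = 10·log₁₀(10^(80.9/10) + 10^(87.6/10)) = 10·log₁₀(698500000) = 88.44 dB SPL.

88.44 dB SPL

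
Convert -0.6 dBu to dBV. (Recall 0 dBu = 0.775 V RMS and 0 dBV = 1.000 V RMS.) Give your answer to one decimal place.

The offset between the scales is 20·log₁₀(0.775/1.000) = −2.214 dB.
So dBV = -0.6 − 2.214 = -2.8 dBV.

-2.8 dBV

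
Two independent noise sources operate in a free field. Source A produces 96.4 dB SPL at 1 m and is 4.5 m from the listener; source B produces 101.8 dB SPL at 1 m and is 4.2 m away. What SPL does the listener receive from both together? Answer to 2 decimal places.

90.31 dB SPL

At the listener: L_A = 96.4 − 20·log₁₀(4.5) = 83.336 dB; L_B = 101.8 − 20·log₁₀(4.2) = 89.335 dB.
Combined: 10·log₁₀(10^(83.336/10)+10^(89.335/10)) = 90.31 dB SPL.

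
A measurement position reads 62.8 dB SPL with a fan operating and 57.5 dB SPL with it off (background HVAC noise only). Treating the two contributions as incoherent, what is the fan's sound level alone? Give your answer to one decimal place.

61.3 dB SPL

Subtract intensities: L_src = 10·log₁₀(10^(L_total/10) − 10^(L_bg/10)).
L_src = 10·log₁₀(10^(62.8/10) − 10^(57.5/10)) = 10·log₁₀(1343000) = 61.3 dB SPL.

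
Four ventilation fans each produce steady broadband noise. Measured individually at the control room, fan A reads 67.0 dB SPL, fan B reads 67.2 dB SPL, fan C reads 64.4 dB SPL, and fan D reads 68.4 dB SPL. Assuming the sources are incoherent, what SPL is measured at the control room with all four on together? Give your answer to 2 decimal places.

Uncorrelated sources add in intensity (power), not in dB.
L_total = 10·log₁₀(10^(67.0/10) + 10^(67.2/10) + 10^(64.4/10) + 10^(68.4/10)) = 10·log₁₀(19930000) = 73.00 dB SPL.

73.00 dB SPL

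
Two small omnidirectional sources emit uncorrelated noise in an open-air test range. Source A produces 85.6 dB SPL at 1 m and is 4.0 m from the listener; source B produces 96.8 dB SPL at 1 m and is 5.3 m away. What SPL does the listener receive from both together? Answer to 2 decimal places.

At the listener: L_A = 85.6 − 20·log₁₀(4.0) = 73.559 dB; L_B = 96.8 − 20·log₁₀(5.3) = 82.314 dB.
Combined: 10·log₁₀(10^(73.559/10)+10^(82.314/10)) = 82.86 dB SPL.

82.86 dB SPL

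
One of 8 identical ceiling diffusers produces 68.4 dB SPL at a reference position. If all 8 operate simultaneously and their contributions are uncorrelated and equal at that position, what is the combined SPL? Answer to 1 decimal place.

8 equal incoherent sources raise the level by 10·log₁₀(8) = 9.03 dB.
L_total = 68.4 + 9.03 = 77.4 dB SPL.

77.4 dB SPL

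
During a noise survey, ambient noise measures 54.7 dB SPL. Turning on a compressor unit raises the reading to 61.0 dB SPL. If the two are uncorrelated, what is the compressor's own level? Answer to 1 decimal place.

Remove the background by subtracting linear intensities:
L_src = 10·log₁₀(10^(61.0/10) − 10^(54.7/10)) = 10·log₁₀(963800) = 59.8 dB SPL.

59.8 dB SPL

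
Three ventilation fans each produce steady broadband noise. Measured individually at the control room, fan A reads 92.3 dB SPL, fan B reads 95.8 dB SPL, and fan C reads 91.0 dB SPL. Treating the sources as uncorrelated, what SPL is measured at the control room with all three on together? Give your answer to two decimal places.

Add the sources as powers (linear), then convert back to dB:
L_total = 10·log₁₀(10^(92.3/10) + 10^(95.8/10) + 10^(91.0/10)) = 10·log₁₀(6759000000) = 98.30 dB SPL.

98.30 dB SPL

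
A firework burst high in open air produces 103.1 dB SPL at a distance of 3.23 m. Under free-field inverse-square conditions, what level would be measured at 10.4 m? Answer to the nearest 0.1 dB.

For a point source in a free field, ΔL = −20·log₁₀(d₂/d₁).
ΔL = −20·log₁₀(10.4/3.23) = -10.16 dB, so L₂ = 103.1 + (-10.16) = 92.9 dB SPL.

92.9 dB SPL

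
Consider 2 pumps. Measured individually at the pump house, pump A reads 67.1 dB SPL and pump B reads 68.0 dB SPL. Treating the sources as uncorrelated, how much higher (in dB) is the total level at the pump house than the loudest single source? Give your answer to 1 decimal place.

Incoherent sources sum as intensities:
L_total = 10·log₁₀(10^(67.1/10) + 10^(68.0/10)) = 70.58 dB SPL.
Excess over the loudest (68.0 dB): 70.58 − 68.0 = 2.6 dB.

2.6 dB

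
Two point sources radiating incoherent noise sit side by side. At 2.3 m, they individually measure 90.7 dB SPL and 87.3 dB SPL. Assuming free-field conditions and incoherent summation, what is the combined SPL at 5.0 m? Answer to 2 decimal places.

85.59 dB SPL

Combined at 2.3 m: 10·log₁₀(10^(90.7/10)+10^(87.3/10)) = 92.335 dB SPL.
Then apply −20·log₁₀(5.0/2.3) = -6.745 dB → 85.59 dB SPL.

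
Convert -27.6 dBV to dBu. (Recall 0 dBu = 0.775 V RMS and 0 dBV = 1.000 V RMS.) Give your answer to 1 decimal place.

The offset between the scales is 20·log₁₀(0.775/1.000) = −2.214 dB.
So dBu = -27.6 + 2.214 = -25.4 dBu.

-25.4 dBu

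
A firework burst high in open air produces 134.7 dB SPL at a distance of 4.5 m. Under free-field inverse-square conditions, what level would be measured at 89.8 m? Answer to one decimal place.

For a point source in a free field, ΔL = −20·log₁₀(d₂/d₁).
ΔL = −20·log₁₀(89.8/4.5) = -26.00 dB, so L₂ = 134.7 + (-26.00) = 108.7 dB SPL.

108.7 dB SPL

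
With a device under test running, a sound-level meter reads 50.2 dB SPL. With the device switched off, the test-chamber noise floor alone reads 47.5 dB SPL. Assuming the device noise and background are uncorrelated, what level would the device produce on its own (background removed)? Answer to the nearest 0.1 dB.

Subtract intensities: L_src = 10·log₁₀(10^(L_total/10) − 10^(L_bg/10)).
L_src = 10·log₁₀(10^(50.2/10) − 10^(47.5/10)) = 10·log₁₀(48480) = 46.9 dB SPL.

46.9 dB SPL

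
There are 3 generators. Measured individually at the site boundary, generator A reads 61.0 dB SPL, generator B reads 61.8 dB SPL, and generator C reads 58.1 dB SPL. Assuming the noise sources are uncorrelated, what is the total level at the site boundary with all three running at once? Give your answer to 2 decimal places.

65.34 dB SPL

Add the sources as powers (linear), then convert back to dB:
L_total = 10·log₁₀(10^(61.0/10) + 10^(61.8/10) + 10^(58.1/10)) = 10·log₁₀(3418000) = 65.34 dB SPL.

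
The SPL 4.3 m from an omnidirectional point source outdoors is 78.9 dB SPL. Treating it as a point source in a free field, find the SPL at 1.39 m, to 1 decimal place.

88.7 dB SPL

For a point source in a free field, ΔL = −20·log₁₀(d₂/d₁).
ΔL = −20·log₁₀(1.39/4.3) = 9.81 dB, so L₂ = 78.9 + (9.81) = 88.7 dB SPL.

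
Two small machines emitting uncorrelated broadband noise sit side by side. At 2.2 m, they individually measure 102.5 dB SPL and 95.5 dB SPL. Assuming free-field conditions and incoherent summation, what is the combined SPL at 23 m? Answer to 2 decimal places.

Combined at 2.2 m: 10·log₁₀(10^(102.5/10)+10^(95.5/10)) = 103.290 dB SPL.
Then apply −20·log₁₀(23/2.2) = -20.386 dB → 82.90 dB SPL.

82.90 dB SPL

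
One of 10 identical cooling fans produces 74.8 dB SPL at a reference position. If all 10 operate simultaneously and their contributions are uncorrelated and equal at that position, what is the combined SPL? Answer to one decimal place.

84.8 dB SPL

10 equal incoherent sources raise the level by 10·log₁₀(10) = 10.00 dB.
L_total = 74.8 + 10.00 = 84.8 dB SPL.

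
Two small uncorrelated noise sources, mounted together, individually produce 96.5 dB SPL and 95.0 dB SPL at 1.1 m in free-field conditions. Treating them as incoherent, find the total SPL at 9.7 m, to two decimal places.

Combined at 1.1 m: 10·log₁₀(10^(96.5/10)+10^(95.0/10)) = 98.825 dB SPL.
Then apply −20·log₁₀(9.7/1.1) = -18.908 dB → 79.92 dB SPL.

79.92 dB SPL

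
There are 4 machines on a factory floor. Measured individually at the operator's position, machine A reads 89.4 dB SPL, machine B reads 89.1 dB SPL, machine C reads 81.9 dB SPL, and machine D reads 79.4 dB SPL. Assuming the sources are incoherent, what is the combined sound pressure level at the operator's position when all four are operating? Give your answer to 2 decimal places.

92.85 dB SPL

Add the sources as powers (linear), then convert back to dB:
L_total = 10·log₁₀(10^(89.4/10) + 10^(89.1/10) + 10^(81.9/10) + 10^(79.4/10)) = 10·log₁₀(1926000000) = 92.85 dB SPL.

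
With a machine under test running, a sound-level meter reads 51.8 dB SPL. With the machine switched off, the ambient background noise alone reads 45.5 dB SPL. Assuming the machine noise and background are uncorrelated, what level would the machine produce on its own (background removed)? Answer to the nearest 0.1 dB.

Remove the background by subtracting linear intensities:
L_src = 10·log₁₀(10^(51.8/10) − 10^(45.5/10)) = 10·log₁₀(115900) = 50.6 dB SPL.

50.6 dB SPL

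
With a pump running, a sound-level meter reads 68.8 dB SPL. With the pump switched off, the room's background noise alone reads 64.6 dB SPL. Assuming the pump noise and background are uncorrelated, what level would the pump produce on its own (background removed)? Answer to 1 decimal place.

Remove the background by subtracting linear intensities:
L_src = 10·log₁₀(10^(68.8/10) − 10^(64.6/10)) = 10·log₁₀(4702000) = 66.7 dB SPL.

66.7 dB SPL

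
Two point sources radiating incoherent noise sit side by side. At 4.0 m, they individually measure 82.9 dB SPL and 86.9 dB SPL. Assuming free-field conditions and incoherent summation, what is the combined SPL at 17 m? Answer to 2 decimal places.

Combined at 4.0 m: 10·log₁₀(10^(82.9/10)+10^(86.9/10)) = 88.355 dB SPL.
Then apply −20·log₁₀(17/4.0) = -12.568 dB → 75.79 dB SPL.

75.79 dB SPL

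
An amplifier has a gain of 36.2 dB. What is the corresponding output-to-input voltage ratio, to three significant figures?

64.6

Voltage ratio = 10^(dB/20).
10^(36.2/20) = 10^(1.810) = 64.6.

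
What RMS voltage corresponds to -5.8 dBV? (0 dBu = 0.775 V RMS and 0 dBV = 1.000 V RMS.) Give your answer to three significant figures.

0.513 V

V = 1.000 V × 10^(-5.8/20).
= 1.000 × 0.5129 = 0.513 V.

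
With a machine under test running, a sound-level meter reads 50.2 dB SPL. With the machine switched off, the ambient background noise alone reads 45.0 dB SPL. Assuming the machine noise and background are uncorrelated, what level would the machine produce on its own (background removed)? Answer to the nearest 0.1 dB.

48.6 dB SPL

Remove the background by subtracting linear intensities:
L_src = 10·log₁₀(10^(50.2/10) − 10^(45.0/10)) = 10·log₁₀(73090) = 48.6 dB SPL.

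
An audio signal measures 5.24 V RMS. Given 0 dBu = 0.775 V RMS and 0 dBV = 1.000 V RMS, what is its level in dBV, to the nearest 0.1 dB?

+14.4 dBV

dBV = 20·log₁₀(V / 1.000 V).
20·log₁₀(5.24/1.000) = +14.4 dBV.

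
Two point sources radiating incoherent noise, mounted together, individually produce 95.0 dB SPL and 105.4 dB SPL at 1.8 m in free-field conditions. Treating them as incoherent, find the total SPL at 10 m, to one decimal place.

Combined at 1.8 m: 10·log₁₀(10^(95.0/10)+10^(105.4/10)) = 105.78 dB SPL.
Then apply −20·log₁₀(10/1.8) = -14.89 dB → 90.9 dB SPL.

90.9 dB SPL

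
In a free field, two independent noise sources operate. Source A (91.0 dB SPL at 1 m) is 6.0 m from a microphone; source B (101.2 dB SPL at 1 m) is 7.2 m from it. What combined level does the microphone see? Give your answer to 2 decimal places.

At the listener: L_A = 91.0 − 20·log₁₀(6.0) = 75.437 dB; L_B = 101.2 − 20·log₁₀(7.2) = 84.053 dB.
Combined: 10·log₁₀(10^(75.437/10)+10^(84.053/10)) = 84.61 dB SPL.

84.61 dB SPL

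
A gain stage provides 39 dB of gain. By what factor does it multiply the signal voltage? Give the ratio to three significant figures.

Voltage ratio = 10^(dB/20).
10^(39/20) = 10^(1.950) = 89.1.

89.1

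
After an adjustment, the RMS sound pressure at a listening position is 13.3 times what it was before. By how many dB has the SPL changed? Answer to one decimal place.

22.5 dB

SPL change from a pressure ratio uses the 20·log₁₀ form:
20·log₁₀(13.3) = 22.5 dB.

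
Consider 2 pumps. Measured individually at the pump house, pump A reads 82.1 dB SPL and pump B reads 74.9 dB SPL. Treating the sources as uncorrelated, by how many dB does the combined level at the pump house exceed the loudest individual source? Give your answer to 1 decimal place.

0.8 dB

Uncorrelated sources add in intensity (power), not in dB.
L_total = 10·log₁₀(10^(82.1/10) + 10^(74.9/10)) = 82.86 dB SPL.
Excess over the loudest (82.1 dB): 82.86 − 82.1 = 0.8 dB.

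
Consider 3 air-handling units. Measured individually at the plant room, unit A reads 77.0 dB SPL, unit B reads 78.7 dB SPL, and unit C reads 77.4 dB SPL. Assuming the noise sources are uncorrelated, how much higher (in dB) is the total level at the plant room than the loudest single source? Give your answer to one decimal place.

Uncorrelated sources add in intensity (power), not in dB.
L_total = 10·log₁₀(10^(77.0/10) + 10^(78.7/10) + 10^(77.4/10)) = 82.53 dB SPL.
Excess over the loudest (78.7 dB): 82.53 − 78.7 = 3.8 dB.

3.8 dB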